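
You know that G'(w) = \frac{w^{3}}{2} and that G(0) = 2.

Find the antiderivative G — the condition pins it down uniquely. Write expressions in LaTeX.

G(w) = \frac{w^{4}}{8} + 2

Recover the given G'(w) by differentiating a candidate G(w); any mismatch rules it out.
A general antiderivative is \frac{w^{4}}{8} + C.
The condition gives C = 2 - (0) = 2.
So G(w) = \frac{w^{4}}{8} + 2.
Check: d/dw[\frac{w^{4}}{8} + 2] = \frac{w^{3}}{2} = G'(w).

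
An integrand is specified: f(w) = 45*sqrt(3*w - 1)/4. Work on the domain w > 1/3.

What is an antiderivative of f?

An antiderivative is F(w) = 15*w*sqrt(3*w - 1)/2 - 5*sqrt(3*w - 1)/2.

A candidate is checked by its d/dw: the result must match f(w).
Check: d/dw[15*w*sqrt(3*w - 1)/2 - 5*sqrt(3*w - 1)/2] = (135*w - 45)/(4*sqrt(3*w - 1)), which equals f(w).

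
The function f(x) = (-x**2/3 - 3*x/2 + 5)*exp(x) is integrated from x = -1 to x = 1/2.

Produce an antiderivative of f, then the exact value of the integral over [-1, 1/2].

Recognize the product-rule pattern: f = u'v + uv' with u = -x**2/3 - 5*x/6 + 35/6, v = exp(x), so integration by parts undoes it.
F(x) = -(2*x**2 + 5*x - 35)*exp(x)/6 is an antiderivative of f.
Check: d/dx[-(2*x**2 + 5*x - 35)*exp(x)/6] = -x**2*exp(x)/3 - 3*x*exp(x)/2 + 5*exp(x), which equals f(x).
F(1/2) = 16*exp(1/2)/3; F(-1) = 19*exp(-1)/3.
Integral = F(1/2) - F(-1) = -19*exp(-1)/3 + 16*exp(1/2)/3.

Antiderivative: F(x) = -(2*x**2 + 5*x - 35)*exp(x)/6; value = -19*exp(-1)/3 + 16*exp(1/2)/3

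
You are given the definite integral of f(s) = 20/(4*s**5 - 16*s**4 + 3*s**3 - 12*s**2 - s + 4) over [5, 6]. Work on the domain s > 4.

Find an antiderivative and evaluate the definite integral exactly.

Factor the denominator ((s - 4)*(2*s - 1)*(2*s + 1)*(s**2 + 1)) and decompose: f = 4*(s + 4)/(17*(s**2 + 1)) + 16/(9*(2*s + 1)) - 16/(7*(2*s - 1)) + 20/(1071*(s - 4)); each piece integrates to a log, atan, or power term.
F(s) = 2*(10*log(s - 4) - 612*log(s - 1/2) + 476*log(s + 1/2) + 63*log(s**2 + 1) + 504*atan(s))/1071 is an antiderivative of f.
Check: d/ds[2*(10*log(s - 4) - 612*log(s - 1/2) + 476*log(s + 1/2) + 63*log(s**2 + 1) + 504*atan(s))/1071] = 20/(4*s**5 - 16*s**4 + 3*s**3 - 12*s**2 - s + 4) = f(s).
F(6) = -8*log(11/2)/7 + 20*log(2)/1071 + 2*log(37)/17 + 16*atan(6)/17 + 8*log(13/2)/9; F(5) = -8*log(9/2)/7 + 2*log(26)/17 + 16*atan(5)/17 + 8*log(11/2)/9.
Integral = F(6) - F(5) = -128*log(11/2)/63 - 16*atan(5)/17 - 2*log(26)/17 + 20*log(2)/1071 + 2*log(37)/17 + 16*atan(6)/17 + 8*log(13/2)/9 + 8*log(9/2)/7.

Antiderivative: F(s) = 2*(10*log(s - 4) - 612*log(s - 1/2) + 476*log(s + 1/2) + 63*log(s**2 + 1) + 504*atan(s))/1071; value = -128*log(11/2)/63 - 16*atan(5)/17 - 2*log(26)/17 + 20*log(2)/1071 + 2*log(37)/17 + 16*atan(6)/17 + 8*log(13/2)/9 + 8*log(9/2)/7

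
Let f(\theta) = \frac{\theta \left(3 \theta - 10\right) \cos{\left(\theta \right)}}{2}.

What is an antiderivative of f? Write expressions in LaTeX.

A first test for any F(\theta): its \theta-derivative must equal f(\theta) identically.
Check: d/d\theta[\frac{3 \theta^{2} \sin{\left(\theta \right)}}{2} - 5 \theta \sin{\left(\theta \right)} + 3 \theta \cos{\left(\theta \right)} - 3 \sin{\left(\theta \right)} - 5 \cos{\left(\theta \right)}] = \frac{3 \theta^{2} \cos{\left(\theta \right)}}{2} - 5 \theta \cos{\left(\theta \right)}, which equals f(\theta).

An antiderivative is F(\theta) = \frac{3 \theta^{2} \sin{\left(\theta \right)}}{2} - 5 \theta \sin{\left(\theta \right)} + 3 \theta \cos{\left(\theta \right)} - 3 \sin{\left(\theta \right)} - 5 \cos{\left(\theta \right)}.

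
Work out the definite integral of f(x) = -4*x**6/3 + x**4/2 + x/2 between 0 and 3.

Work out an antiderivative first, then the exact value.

Antiderivative: F(x) = -4*x**7/21 + x**5/10 + x**2/4; value = -54603/140

The integrand splits into summands that can be handled one at a time.
F(x) = -4*x**7/21 + x**5/10 + x**2/4 is an antiderivative of f.
Check: d/dx[-4*x**7/21 + x**5/10 + x**2/4] = -4*x**6/3 + x**4/2 + x/2 = f(x).
F(3) = -54603/140; F(0) = 0.
Integral = F(3) - F(0) = -54603/140.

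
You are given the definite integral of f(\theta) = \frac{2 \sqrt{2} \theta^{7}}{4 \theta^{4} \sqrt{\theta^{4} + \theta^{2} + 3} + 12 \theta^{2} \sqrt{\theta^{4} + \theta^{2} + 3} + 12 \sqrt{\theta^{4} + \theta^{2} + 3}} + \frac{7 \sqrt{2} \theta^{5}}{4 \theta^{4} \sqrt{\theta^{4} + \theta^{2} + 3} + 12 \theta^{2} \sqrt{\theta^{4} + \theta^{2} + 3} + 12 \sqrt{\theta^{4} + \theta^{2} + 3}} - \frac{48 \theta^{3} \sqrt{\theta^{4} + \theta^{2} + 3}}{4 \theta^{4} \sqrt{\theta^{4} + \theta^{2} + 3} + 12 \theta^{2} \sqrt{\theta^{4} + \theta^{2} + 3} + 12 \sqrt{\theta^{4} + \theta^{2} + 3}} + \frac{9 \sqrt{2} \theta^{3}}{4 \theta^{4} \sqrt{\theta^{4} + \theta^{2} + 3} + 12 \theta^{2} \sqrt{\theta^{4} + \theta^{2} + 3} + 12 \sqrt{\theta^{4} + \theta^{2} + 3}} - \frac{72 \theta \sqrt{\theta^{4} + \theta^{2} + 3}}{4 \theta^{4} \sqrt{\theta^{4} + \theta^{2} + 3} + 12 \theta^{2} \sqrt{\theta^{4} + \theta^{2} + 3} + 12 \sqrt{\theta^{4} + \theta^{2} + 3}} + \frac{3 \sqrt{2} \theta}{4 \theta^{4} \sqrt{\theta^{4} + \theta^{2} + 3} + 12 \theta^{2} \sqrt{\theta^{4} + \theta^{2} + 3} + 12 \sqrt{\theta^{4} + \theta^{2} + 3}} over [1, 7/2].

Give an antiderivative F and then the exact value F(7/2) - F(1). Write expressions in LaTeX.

Antiderivative: F(\theta) = \frac{\sqrt{\frac{\theta^{4}}{2} + \frac{\theta^{2}}{2} + \frac{3}{2}}}{2} - 3 \log{\left(\frac{\theta^{4}}{3} + \theta^{2} + 1 \right)}; value = - 3 \log{\left(\frac{3037}{48} \right)} + 3 \log{\left(\frac{7}{3} \right)} + \frac{19 \sqrt{10}}{16}

Integrate term by term and add the pieces.
F(\theta) = \frac{\sqrt{\frac{\theta^{4}}{2} + \frac{\theta^{2}}{2} + \frac{3}{2}}}{2} - 3 \log{\left(\frac{\theta^{4}}{3} + \theta^{2} + 1 \right)} is an antiderivative of f.
Check: d/d\theta[\frac{\sqrt{\frac{\theta^{4}}{2} + \frac{\theta^{2}}{2} + \frac{3}{2}}}{2} - 3 \log{\left(\frac{\theta^{4}}{3} + \theta^{2} + 1 \right)}] = \frac{2 \sqrt{2} \theta^{7} + 7 \sqrt{2} \theta^{5} - 48 \theta^{3} \sqrt{\theta^{4} + \theta^{2} + 3} + 9 \sqrt{2} \theta^{3} - 72 \theta \sqrt{\theta^{4} + \theta^{2} + 3} + 3 \sqrt{2} \theta}{4 \theta^{4} \sqrt{\theta^{4} + \theta^{2} + 3} + 12 \theta^{2} \sqrt{\theta^{4} + \theta^{2} + 3} + 12 \sqrt{\theta^{4} + \theta^{2} + 3}}, which equals f(\theta).
F(7/2) = - 3 \log{\left(\frac{3037}{48} \right)} + \frac{23 \sqrt{10}}{16}; F(1) = - 3 \log{\left(\frac{7}{3} \right)} + \frac{\sqrt{10}}{4}.
Integral = F(7/2) - F(1) = - 3 \log{\left(\frac{3037}{48} \right)} + 3 \log{\left(\frac{7}{3} \right)} + \frac{19 \sqrt{10}}{16}.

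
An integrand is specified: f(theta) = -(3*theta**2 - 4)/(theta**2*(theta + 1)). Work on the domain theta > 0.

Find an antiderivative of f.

Factor the denominator (theta**2*(theta + 1)) and decompose: f = 1/(theta + 1) - 4/theta + 4/theta**2; each piece integrates to a log, atan, or power term.
Check: d/dtheta[-4*log(theta) + log(theta + 1) - 4/theta] = (4 - 3*theta**2)/(theta**3 + theta**2), which equals f(theta).

An antiderivative is F(theta) = -4*log(theta) + log(theta + 1) - 4/theta.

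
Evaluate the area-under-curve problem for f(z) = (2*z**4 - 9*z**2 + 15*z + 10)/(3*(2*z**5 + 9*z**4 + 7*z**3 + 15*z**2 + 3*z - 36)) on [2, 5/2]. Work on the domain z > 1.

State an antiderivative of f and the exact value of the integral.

Antiderivative: F(z) = 3*log(z - 1)/50 + 181*log(z + 3/2)/1575 + 106*log(z + 4)/475 - 155*log(z**2 + 3)/4788 - 395*sqrt(3)*atan(sqrt(3)*z/3)/2394; value = -106*log(6)/475 - 395*sqrt(3)*atan(5*sqrt(3)/6)/2394 - 181*log(7/2)/1575 - 155*log(37/4)/4788 + 3*log(3/2)/50 + 155*log(7)/4788 + 181*log(4)/1575 + 395*sqrt(3)*atan(2*sqrt(3)/3)/2394 + 106*log(13/2)/475

Factor the denominator (3*(z - 1)*(z + 4)*(2*z + 3)*(z**2 + 3)) and decompose: f = -5*(31*z + 237)/(2394*(z**2 + 3)) + 362/(1575*(2*z + 3)) + 106/(475*(z + 4)) + 3/(50*(z - 1)); each piece integrates to a log, atan, or power term.
F(z) = 3*log(z - 1)/50 + 181*log(z + 3/2)/1575 + 106*log(z + 4)/475 - 155*log(z**2 + 3)/4788 - 395*sqrt(3)*atan(sqrt(3)*z/3)/2394 is an antiderivative of f.
Check: d/dz[3*log(z - 1)/50 + 181*log(z + 3/2)/1575 + 106*log(z + 4)/475 - 155*log(z**2 + 3)/4788 - 395*sqrt(3)*atan(sqrt(3)*z/3)/2394] = (2*z**4 - 9*z**2 + 15*z + 10)/(6*z**5 + 27*z**4 + 21*z**3 + 45*z**2 + 9*z - 108), which equals f(z).
F(5/2) = -395*sqrt(3)*atan(5*sqrt(3)/6)/2394 - 155*log(37/4)/4788 + 3*log(3/2)/50 + 181*log(4)/1575 + 106*log(13/2)/475; F(2) = -395*sqrt(3)*atan(2*sqrt(3)/3)/2394 - 155*log(7)/4788 + 181*log(7/2)/1575 + 106*log(6)/475.
Integral = F(5/2) - F(2) = -106*log(6)/475 - 395*sqrt(3)*atan(5*sqrt(3)/6)/2394 - 181*log(7/2)/1575 - 155*log(37/4)/4788 + 3*log(3/2)/50 + 155*log(7)/4788 + 181*log(4)/1575 + 395*sqrt(3)*atan(2*sqrt(3)/3)/2394 + 106*log(13/2)/475.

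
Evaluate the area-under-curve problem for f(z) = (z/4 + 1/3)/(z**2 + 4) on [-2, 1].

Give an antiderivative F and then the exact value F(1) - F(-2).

Antiderivative: F(z) = log(z**2 + 4)/8 + atan(z/2)/6; value = -log(8)/8 + atan(1/2)/6 + pi/24 + log(5)/8

For F(z) to be correct the identity F'(z) - f(z) = 0 must hold.
F(z) = log(z**2 + 4)/8 + atan(z/2)/6 is an antiderivative of f.
Check: d/dz[log(z**2 + 4)/8 + atan(z/2)/6] = (3*z + 4)/(12*z**2 + 48), which equals f(z).
F(1) = atan(1/2)/6 + log(5)/8; F(-2) = -pi/24 + log(8)/8.
Integral = F(1) - F(-2) = -log(8)/8 + atan(1/2)/6 + pi/24 + log(5)/8.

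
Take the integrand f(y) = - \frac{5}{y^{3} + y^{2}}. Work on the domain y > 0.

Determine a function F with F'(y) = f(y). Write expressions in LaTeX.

An antiderivative is F(y) = - \frac{5 \left(- y \log{\left(y \right)} + y \log{\left(y + 1 \right)} - 1\right)}{y}.

Factor the denominator (y^{2} \left(y + 1\right)) and decompose: f = - \frac{5}{y + 1} + \frac{5}{y} - \frac{5}{y^{2}}; each piece integrates to a log, atan, or power term.
Check: d/dy[- \frac{5 \left(- y \log{\left(y \right)} + y \log{\left(y + 1 \right)} - 1\right)}{y}] = - \frac{5}{y^{3} + y^{2}} = f(y).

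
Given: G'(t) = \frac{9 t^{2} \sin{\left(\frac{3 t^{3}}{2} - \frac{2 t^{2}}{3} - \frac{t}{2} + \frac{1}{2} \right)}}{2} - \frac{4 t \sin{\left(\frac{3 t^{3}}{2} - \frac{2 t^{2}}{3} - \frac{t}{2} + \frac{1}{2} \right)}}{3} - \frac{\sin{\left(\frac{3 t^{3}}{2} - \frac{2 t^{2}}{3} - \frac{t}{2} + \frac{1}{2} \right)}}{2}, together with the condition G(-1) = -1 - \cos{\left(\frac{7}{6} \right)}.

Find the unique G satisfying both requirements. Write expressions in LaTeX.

G'(t) matches the chain-rule pattern g'(h)*h' with inner function h(t) = \frac{3 t^{3}}{2} - \frac{2 t^{2}}{3} - \frac{t}{2} + \frac{1}{2}; substituting u = h(t) collapses the integral.
A general antiderivative is - \cos{\left(\frac{3 t^{3}}{2} - \frac{2 t^{2}}{3} - \frac{t}{2} + \frac{1}{2} \right)} + C.
The condition gives C = -1 - \cos{\left(\frac{7}{6} \right)} - (- \cos{\left(\frac{7}{6} \right)}) = -1.
So G(t) = - \cos{\left(\frac{3 t^{3}}{2} - \frac{2 t^{2}}{3} - \frac{t}{2} + \frac{1}{2} \right)} - 1.
Check: d/dt[- \cos{\left(\frac{3 t^{3}}{2} - \frac{2 t^{2}}{3} - \frac{t}{2} + \frac{1}{2} \right)} - 1] = \frac{9 t^{2} \sin{\left(\frac{3 t^{3}}{2} - \frac{2 t^{2}}{3} - \frac{t}{2} + \frac{1}{2} \right)}}{2} - \frac{4 t \sin{\left(\frac{3 t^{3}}{2} - \frac{2 t^{2}}{3} - \frac{t}{2} + \frac{1}{2} \right)}}{3} - \frac{\sin{\left(\frac{3 t^{3}}{2} - \frac{2 t^{2}}{3} - \frac{t}{2} + \frac{1}{2} \right)}}{2} = G'(t).

G(t) = - \cos{\left(\frac{3 t^{3}}{2} - \frac{2 t^{2}}{3} - \frac{t}{2} + \frac{1}{2} \right)} - 1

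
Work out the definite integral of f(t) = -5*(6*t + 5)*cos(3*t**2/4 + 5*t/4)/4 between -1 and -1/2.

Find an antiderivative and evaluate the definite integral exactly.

Antiderivative: F(t) = -5*sin(3*t**2/4 + 5*t/4); value = -5*sin(1/2) + 5*sin(7/16)

The substitution u = 3*t**2/4 + 5*t/4 works: f is exactly (dF/du)*(du/dt) for that inner function.
F(t) = -5*sin(3*t**2/4 + 5*t/4) is an antiderivative of f.
Check: d/dt[-5*sin(3*t**2/4 + 5*t/4)] = -15*t*cos(3*t**2/4 + 5*t/4)/2 - 25*cos(3*t**2/4 + 5*t/4)/4, which equals f(t).
F(-1/2) = 5*sin(7/16); F(-1) = 5*sin(1/2).
Integral = F(-1/2) - F(-1) = -5*sin(1/2) + 5*sin(7/16).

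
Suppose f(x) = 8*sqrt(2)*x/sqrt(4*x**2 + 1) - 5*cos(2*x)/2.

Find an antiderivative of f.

An antiderivative is F(x) = 4*sqrt(2*x**2 + 1/2) - 5*sin(2*x)/4.

Integrate term by term and add the pieces.
Check: d/dx[4*sqrt(2*x**2 + 1/2) - 5*sin(2*x)/4] = (16*sqrt(2)*x - 5*sqrt(4*x**2 + 1)*cos(2*x))/(2*sqrt(4*x**2 + 1)), which equals f(x).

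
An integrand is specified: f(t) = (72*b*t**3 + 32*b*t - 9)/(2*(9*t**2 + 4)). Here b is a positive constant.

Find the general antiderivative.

F(t) = 2*b*t**2 - 3*atan(3*t/2)/4 + C

Any candidate F(t) must reproduce f(t) exactly when differentiated.
Check: d/dt[2*b*t**2 - 3*atan(3*t/2)/4] = (72*b*t**3 + 32*b*t - 9)/(18*t**2 + 8), which equals f(t).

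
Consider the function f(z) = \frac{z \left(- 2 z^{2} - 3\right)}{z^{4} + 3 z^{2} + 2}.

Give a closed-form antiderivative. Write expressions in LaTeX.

f matches the chain-rule pattern g'(h)*h' with inner function h(z) = \frac{2 z^{4}}{3} + 2 z^{2} + \frac{4}{3}; substituting u = h(z) collapses the integral.
Check: d/dz[- \frac{\log{\left(\frac{z^{4}}{3} + z^{2} + \frac{2}{3} \right)}}{2}] = \frac{- 2 z^{3} - 3 z}{z^{4} + 3 z^{2} + 2}, which equals f(z).

An antiderivative is F(z) = - \frac{\log{\left(\frac{z^{4}}{3} + z^{2} + \frac{2}{3} \right)}}{2}.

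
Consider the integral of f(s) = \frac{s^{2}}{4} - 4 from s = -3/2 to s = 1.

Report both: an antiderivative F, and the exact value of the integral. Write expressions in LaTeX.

Antiderivative: F(s) = \frac{s \left(s^{2} - 48\right)}{12}; value = - \frac{925}{96}

An antiderivative F(s) passes only if d/ds[F] lands on f(s) exactly.
F(s) = \frac{s \left(s^{2} - 48\right)}{12} is an antiderivative of f.
Check: d/ds[\frac{s \left(s^{2} - 48\right)}{12}] = \frac{s^{2}}{4} - 4 = f(s).
F(1) = - \frac{47}{12}; F(-3/2) = \frac{183}{32}.
Integral = F(1) - F(-3/2) = - \frac{925}{96}.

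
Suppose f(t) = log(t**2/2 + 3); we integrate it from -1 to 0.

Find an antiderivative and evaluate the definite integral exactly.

Antiderivative: F(t) = t*log(t**2/2 + 3) - 2*t + 2*sqrt(6)*atan(sqrt(6)*t/6); value = -2 + log(7/2) + 2*sqrt(6)*atan(sqrt(6)/6)

Recover f(t) by differentiating a candidate F(t); any mismatch rules it out.
F(t) = t*log(t**2/2 + 3) - 2*t + 2*sqrt(6)*atan(sqrt(6)*t/6) is an antiderivative of f.
Check: d/dt[t*log(t**2/2 + 3) - 2*t + 2*sqrt(6)*atan(sqrt(6)*t/6)] = log(t**2/2 + 3) = f(t).
F(0) = 0; F(-1) = -2*sqrt(6)*atan(sqrt(6)/6) - log(7/2) + 2.
Integral = F(0) - F(-1) = -2 + log(7/2) + 2*sqrt(6)*atan(sqrt(6)/6).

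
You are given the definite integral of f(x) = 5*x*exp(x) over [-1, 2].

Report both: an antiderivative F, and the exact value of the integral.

Recognize the product-rule pattern: f = u'v + uv' with u = 5*x - 5, v = exp(x), so integration by parts undoes it.
F(x) = 5*x*exp(x) - 5*exp(x) is an antiderivative of f.
Check: d/dx[5*x*exp(x) - 5*exp(x)] = 5*x*exp(x) = f(x).
F(2) = 5*exp(2); F(-1) = -10*exp(-1).
Integral = F(2) - F(-1) = 10*exp(-1) + 5*exp(2).

Antiderivative: F(x) = 5*x*exp(x) - 5*exp(x); value = 10*exp(-1) + 5*exp(2)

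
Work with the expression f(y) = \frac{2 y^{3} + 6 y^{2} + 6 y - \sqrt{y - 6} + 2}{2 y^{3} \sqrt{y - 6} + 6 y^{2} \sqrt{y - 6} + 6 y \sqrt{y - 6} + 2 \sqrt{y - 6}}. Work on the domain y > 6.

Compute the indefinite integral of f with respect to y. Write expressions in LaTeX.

F(y) = \frac{8 y^{2} \sqrt{y - 6} + 16 y \sqrt{y - 6} + 8 \sqrt{y - 6} + 1}{4 \left(y + 1\right)^{2}} + C

An antiderivative F(y) passes only if d/dy[F] lands on f(y) exactly.
Check: d/dy[\frac{8 y^{2} \sqrt{y - 6} + 16 y \sqrt{y - 6} + 8 \sqrt{y - 6} + 1}{4 \left(y + 1\right)^{2}}] = \frac{2 y^{3} + 6 y^{2} + 6 y - \sqrt{y - 6} + 2}{2 y^{3} \sqrt{y - 6} + 6 y^{2} \sqrt{y - 6} + 6 y \sqrt{y - 6} + 2 \sqrt{y - 6}} = f(y).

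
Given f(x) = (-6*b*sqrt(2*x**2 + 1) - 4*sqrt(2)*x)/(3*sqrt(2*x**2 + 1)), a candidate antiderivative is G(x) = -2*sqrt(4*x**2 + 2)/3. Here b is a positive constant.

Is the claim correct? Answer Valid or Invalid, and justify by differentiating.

d/dx[G] = -4*sqrt(2)*x/(3*sqrt(2*x**2 + 1))
d/dx[G] - f(x) = 2*b != 0.

Invalid: d/dx[G] - f = 2*b, which is not 0.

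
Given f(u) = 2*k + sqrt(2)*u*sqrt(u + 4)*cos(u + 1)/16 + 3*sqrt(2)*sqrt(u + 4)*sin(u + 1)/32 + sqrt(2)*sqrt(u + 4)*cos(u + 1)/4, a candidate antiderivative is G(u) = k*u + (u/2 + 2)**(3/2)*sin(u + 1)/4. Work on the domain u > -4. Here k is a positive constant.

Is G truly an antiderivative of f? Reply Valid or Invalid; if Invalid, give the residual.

d/du[G] = k + sqrt(2)*u*sqrt(u + 4)*cos(u + 1)/16 + 3*sqrt(2)*sqrt(u + 4)*sin(u + 1)/32 + sqrt(2)*sqrt(u + 4)*cos(u + 1)/4
d/du[G] - f(u) = -k != 0.

Invalid: d/du[G] - f = -k, which is not 0.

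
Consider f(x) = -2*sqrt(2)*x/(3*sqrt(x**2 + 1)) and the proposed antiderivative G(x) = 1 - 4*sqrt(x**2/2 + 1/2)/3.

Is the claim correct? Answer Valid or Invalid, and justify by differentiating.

Valid. The derivative of G reproduces f.

d/dx[G] = -2*sqrt(2)*x/(3*sqrt(x**2 + 1))
This equals f(x) exactly, so the claim holds.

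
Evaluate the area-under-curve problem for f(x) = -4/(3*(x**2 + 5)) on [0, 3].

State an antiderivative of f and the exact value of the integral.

Antiderivative: F(x) = -4*sqrt(5)*atan(sqrt(5)*x/5)/15; value = -4*sqrt(5)*atan(3*sqrt(5)/5)/15

An antiderivative F(x) passes only if d/dx[F] lands on f(x) exactly.
F(x) = -4*sqrt(5)*atan(sqrt(5)*x/5)/15 is an antiderivative of f.
Check: d/dx[-4*sqrt(5)*atan(sqrt(5)*x/5)/15] = -4/(3*x**2 + 15), which equals f(x).
F(3) = -4*sqrt(5)*atan(3*sqrt(5)/5)/15; F(0) = 0.
Integral = F(3) - F(0) = -4*sqrt(5)*atan(3*sqrt(5)/5)/15.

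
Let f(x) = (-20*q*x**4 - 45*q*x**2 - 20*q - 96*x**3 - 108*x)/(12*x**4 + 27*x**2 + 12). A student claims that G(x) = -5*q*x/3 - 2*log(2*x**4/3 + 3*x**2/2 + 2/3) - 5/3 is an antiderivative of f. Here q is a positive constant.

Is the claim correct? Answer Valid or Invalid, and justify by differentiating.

d/dx[G] = (-20*q*x**4 - 45*q*x**2 - 20*q - 96*x**3 - 108*x)/(12*x**4 + 27*x**2 + 12)
This equals f(x) exactly, so the claim holds.

Valid. The derivative of G reproduces f.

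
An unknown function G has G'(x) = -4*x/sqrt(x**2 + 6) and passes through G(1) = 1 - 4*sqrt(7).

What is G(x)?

G(x) = 1 - 4*sqrt(x**2 + 6)

The substitution u = x**2 + 6 works: G'(x) is exactly (dG/du)*(du/dx) for that inner function.
A general antiderivative is -4*sqrt(x**2 + 6) + C.
The condition gives C = 1 - 4*sqrt(7) - (-4*sqrt(7)) = 1.
So G(x) = 1 - 4*sqrt(x**2 + 6).
Check: d/dx[1 - 4*sqrt(x**2 + 6)] = -4*x/sqrt(x**2 + 6) = G'(x).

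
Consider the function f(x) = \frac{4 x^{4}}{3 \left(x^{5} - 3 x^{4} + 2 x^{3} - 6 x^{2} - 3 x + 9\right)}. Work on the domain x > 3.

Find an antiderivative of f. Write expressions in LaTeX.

An antiderivative is F(x) = \frac{9 \log{\left(x - 3 \right)}}{8} - \frac{\log{\left(x - 1 \right)}}{12} + \frac{\log{\left(x + 1 \right)}}{24} + \frac{\log{\left(x^{2} + 3 \right)}}{8} + \frac{\sqrt{3} \operatorname{atan}{\left(\frac{\sqrt{3} x}{3} \right)}}{4}.

The denominator factors as 3 \left(x - 3\right) \left(x - 1\right) \left(x + 1\right) \left(x^{2} + 3\right); partial fractions split f into directly integrable pieces: \frac{x + 3}{4 \left(x^{2} + 3\right)} + \frac{1}{24 \left(x + 1\right)} - \frac{1}{12 \left(x - 1\right)} + \frac{9}{8 \left(x - 3\right)}.
Check: d/dx[\frac{9 \log{\left(x - 3 \right)}}{8} - \frac{\log{\left(x - 1 \right)}}{12} + \frac{\log{\left(x + 1 \right)}}{24} + \frac{\log{\left(x^{2} + 3 \right)}}{8} + \frac{\sqrt{3} \operatorname{atan}{\left(\frac{\sqrt{3} x}{3} \right)}}{4}] = \frac{4 x^{4}}{3 x^{5} - 9 x^{4} + 6 x^{3} - 18 x^{2} - 9 x + 27}, which equals f(x).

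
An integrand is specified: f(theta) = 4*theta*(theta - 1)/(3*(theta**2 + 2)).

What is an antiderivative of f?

Whatever form F(theta) takes, F'(theta) = f(theta) is non-negotiable.
Check: d/dtheta[4*theta/3 - 2*log(theta**2 + 2)/3 - 4*sqrt(2)*atan(sqrt(2)*theta/2)/3] = (4*theta**2 - 4*theta)/(3*theta**2 + 6), which equals f(theta).

An antiderivative is F(theta) = 4*theta/3 - 2*log(theta**2 + 2)/3 - 4*sqrt(2)*atan(sqrt(2)*theta/2)/3.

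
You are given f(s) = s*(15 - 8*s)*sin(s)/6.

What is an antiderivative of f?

An antiderivative is F(s) = (8*s**2*cos(s) - 16*s*sin(s) - 15*s*cos(s) + 15*sin(s) - 16*cos(s))/6.

Recover f(s) by differentiating a candidate F(s); any mismatch rules it out.
Check: d/ds[(8*s**2*cos(s) - 16*s*sin(s) - 15*s*cos(s) + 15*sin(s) - 16*cos(s))/6] = -4*s**2*sin(s)/3 + 5*s*sin(s)/2, which equals f(s).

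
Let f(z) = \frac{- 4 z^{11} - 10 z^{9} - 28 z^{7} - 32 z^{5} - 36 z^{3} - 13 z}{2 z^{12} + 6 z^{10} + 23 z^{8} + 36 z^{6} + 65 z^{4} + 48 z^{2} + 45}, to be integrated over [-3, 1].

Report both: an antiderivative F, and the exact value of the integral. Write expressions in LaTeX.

Antiderivative: F(z) = \frac{- z^{4} \log{\left(2 z^{4} + 2 z^{2} + 5 \right)} - z^{2} \log{\left(2 z^{4} + 2 z^{2} + 5 \right)} - 3 \log{\left(2 z^{4} + 2 z^{2} + 5 \right)} - 1}{2 z^{4} + 2 z^{2} + 6}; value = - \frac{\log{\left(9 \right)}}{2} - \frac{44}{465} + \frac{\log{\left(185 \right)}}{2}

A first test for any F(z): its z-derivative must equal f(z) identically.
F(z) = \frac{- z^{4} \log{\left(2 z^{4} + 2 z^{2} + 5 \right)} - z^{2} \log{\left(2 z^{4} + 2 z^{2} + 5 \right)} - 3 \log{\left(2 z^{4} + 2 z^{2} + 5 \right)} - 1}{2 z^{4} + 2 z^{2} + 6} is an antiderivative of f.
Check: d/dz[\frac{- z^{4} \log{\left(2 z^{4} + 2 z^{2} + 5 \right)} - z^{2} \log{\left(2 z^{4} + 2 z^{2} + 5 \right)} - 3 \log{\left(2 z^{4} + 2 z^{2} + 5 \right)} - 1}{2 z^{4} + 2 z^{2} + 6}] = \frac{- 4 z^{11} - 10 z^{9} - 28 z^{7} - 32 z^{5} - 36 z^{3} - 13 z}{2 z^{12} + 6 z^{10} + 23 z^{8} + 36 z^{6} + 65 z^{4} + 48 z^{2} + 45} = f(z).
F(1) = - \frac{\log{\left(9 \right)}}{2} - \frac{1}{10}; F(-3) = - \frac{\log{\left(185 \right)}}{2} - \frac{1}{186}.
Integral = F(1) - F(-3) = - \frac{\log{\left(9 \right)}}{2} - \frac{44}{465} + \frac{\log{\left(185 \right)}}{2}.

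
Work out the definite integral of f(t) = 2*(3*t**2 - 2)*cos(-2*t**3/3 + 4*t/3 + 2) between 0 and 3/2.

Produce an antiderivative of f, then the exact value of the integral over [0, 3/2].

Antiderivative: F(t) = -3*sin(-2*t**3/3 + 4*t/3 + 2); value = -3*sin(7/4) + 3*sin(2)

f matches the chain-rule pattern g'(h)*h' with inner function h(t) = -2*t**3/3 + 4*t/3 + 2; substituting u = h(t) collapses the integral.
F(t) = -3*sin(-2*t**3/3 + 4*t/3 + 2) is an antiderivative of f.
Check: d/dt[-3*sin(-2*t**3/3 + 4*t/3 + 2)] = 6*t**2*cos(-2*t**3/3 + 4*t/3 + 2) - 4*cos(-2*t**3/3 + 4*t/3 + 2), which equals f(t).
F(3/2) = -3*sin(7/4); F(0) = -3*sin(2).
Integral = F(3/2) - F(0) = -3*sin(7/4) + 3*sin(2).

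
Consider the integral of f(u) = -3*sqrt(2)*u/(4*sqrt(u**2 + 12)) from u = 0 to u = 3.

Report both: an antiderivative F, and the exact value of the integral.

f matches the chain-rule pattern g'(h)*h' with inner function h(u) = u**2/2 + 6; substituting w = h(u) collapses the integral.
F(u) = -3*sqrt(2)*sqrt(u**2 + 12)/4 is an antiderivative of f.
Check: d/du[-3*sqrt(2)*sqrt(u**2 + 12)/4] = -3*sqrt(2)*u/(4*sqrt(u**2 + 12)) = f(u).
F(3) = -3*sqrt(42)/4; F(0) = -3*sqrt(6)/2.
Integral = F(3) - F(0) = -3*sqrt(42)/4 + 3*sqrt(6)/2.

Antiderivative: F(u) = -3*sqrt(2)*sqrt(u**2 + 12)/4; value = -3*sqrt(42)/4 + 3*sqrt(6)/2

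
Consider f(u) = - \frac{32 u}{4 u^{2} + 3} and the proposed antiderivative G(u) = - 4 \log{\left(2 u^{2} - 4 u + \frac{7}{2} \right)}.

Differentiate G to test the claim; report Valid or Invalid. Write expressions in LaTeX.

d/du[G] = \frac{32 - 32 u}{4 u^{2} - 8 u + 7}
d/du[G] - f(u) = \frac{- 128 u^{2} + 128 u + 96}{16 u^{4} - 32 u^{3} + 40 u^{2} - 24 u + 21} != 0.

Invalid: d/du[G] - f = \frac{- 128 u^{2} + 128 u + 96}{16 u^{4} - 32 u^{3} + 40 u^{2} - 24 u + 21}, which is not 0.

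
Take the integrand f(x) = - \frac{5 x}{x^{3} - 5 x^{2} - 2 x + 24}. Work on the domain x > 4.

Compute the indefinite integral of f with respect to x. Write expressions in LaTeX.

F(x) = \frac{- 10 \log{\left(x - 4 \right)} + 9 \log{\left(x - 3 \right)} + \log{\left(x + 2 \right)}}{3} + C

Factor the denominator (\left(x - 4\right) \left(x - 3\right) \left(x + 2\right)) and decompose: f = \frac{1}{3 \left(x + 2\right)} + \frac{3}{x - 3} - \frac{10}{3 \left(x - 4\right)}; each piece integrates to a log, atan, or power term.
Check: d/dx[\frac{- 10 \log{\left(x - 4 \right)} + 9 \log{\left(x - 3 \right)} + \log{\left(x + 2 \right)}}{3}] = - \frac{5 x}{x^{3} - 5 x^{2} - 2 x + 24} = f(x).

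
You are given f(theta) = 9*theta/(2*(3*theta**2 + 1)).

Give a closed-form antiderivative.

An antiderivative is F(theta) = 3*log(4*theta**2 + 4/3)/4.

f matches the chain-rule pattern g'(h)*h' with inner function h(theta) = 4*theta**2 + 4/3; substituting u = h(theta) collapses the integral.
Check: d/dtheta[3*log(4*theta**2 + 4/3)/4] = 9*theta/(6*theta**2 + 2), which equals f(theta).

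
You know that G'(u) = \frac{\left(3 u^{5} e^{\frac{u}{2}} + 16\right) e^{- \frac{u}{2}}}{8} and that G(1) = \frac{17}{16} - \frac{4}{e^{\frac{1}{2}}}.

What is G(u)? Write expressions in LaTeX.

A first test for any G(u): its u-derivative must equal the given G'(u).
A general antiderivative is \frac{u^{6}}{16} - 4 e^{- \frac{u}{2}} + C.
The condition gives C = \frac{17}{16} - \frac{4}{e^{\frac{1}{2}}} - (\frac{1}{16} - \frac{4}{e^{\frac{1}{2}}}) = 1.
So G(u) = \frac{\left(u^{6} e^{\frac{u}{2}} + 16 e^{\frac{u}{2}} - 64\right) e^{- \frac{u}{2}}}{16}.
Check: d/du[\frac{\left(u^{6} e^{\frac{u}{2}} + 16 e^{\frac{u}{2}} - 64\right) e^{- \frac{u}{2}}}{16}] = \frac{\left(3 u^{5} e^{\frac{u}{2}} + 16\right) e^{- \frac{u}{2}}}{8} = G'(u).

G(u) = \frac{\left(u^{6} e^{\frac{u}{2}} + 16 e^{\frac{u}{2}} - 64\right) e^{- \frac{u}{2}}}{16}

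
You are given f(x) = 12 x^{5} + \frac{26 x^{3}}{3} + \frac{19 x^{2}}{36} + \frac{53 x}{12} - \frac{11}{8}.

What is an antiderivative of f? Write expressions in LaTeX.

The integrand splits into summands that can be handled one at a time.
Check: d/dx[2 x^{6} + \frac{13 x^{4}}{6} + \frac{19 x^{3}}{108} + \frac{53 x^{2}}{24} - \frac{11 x}{8}] = 12 x^{5} + \frac{26 x^{3}}{3} + \frac{19 x^{2}}{36} + \frac{53 x}{12} - \frac{11}{8} = f(x).

An antiderivative is F(x) = 2 x^{6} + \frac{13 x^{4}}{6} + \frac{19 x^{3}}{108} + \frac{53 x^{2}}{24} - \frac{11 x}{8}.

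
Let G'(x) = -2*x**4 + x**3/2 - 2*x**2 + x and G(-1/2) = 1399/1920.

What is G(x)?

Integrate term by term and add the pieces.
A general antiderivative is -2*x**5/5 + x**4/8 - 2*x**3/3 + x**2/2 + C.
The condition gives C = 1399/1920 - (439/1920) = 1/2.
So G(x) = -2*x**5/5 + x**4/8 - 2*x**3/3 + x**2/2 + 1/2.
Check: d/dx[-2*x**5/5 + x**4/8 - 2*x**3/3 + x**2/2 + 1/2] = -2*x**4 + x**3/2 - 2*x**2 + x = G'(x).

G(x) = -2*x**5/5 + x**4/8 - 2*x**3/3 + x**2/2 + 1/2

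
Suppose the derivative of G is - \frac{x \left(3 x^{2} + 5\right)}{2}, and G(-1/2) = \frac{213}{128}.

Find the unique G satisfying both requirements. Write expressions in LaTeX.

Recover the given G'(x) by differentiating a candidate G(x); any mismatch rules it out.
A general antiderivative is - \frac{3 x^{4}}{8} - \frac{5 x^{2}}{4} + C.
The condition gives C = \frac{213}{128} - (- \frac{43}{128}) = 2.
So G(x) = - \frac{3 x^{4} + 10 x^{2} - 16}{8}.
Check: d/dx[- \frac{3 x^{4} + 10 x^{2} - 16}{8}] = - \frac{3 x^{3}}{2} - \frac{5 x}{2}, which equals G'(x).

G(x) = - \frac{3 x^{4} + 10 x^{2} - 16}{8}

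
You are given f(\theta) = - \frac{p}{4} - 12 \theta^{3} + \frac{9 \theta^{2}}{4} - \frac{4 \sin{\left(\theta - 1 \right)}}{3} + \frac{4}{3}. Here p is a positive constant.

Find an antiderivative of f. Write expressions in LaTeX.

The integrand splits into summands that can be handled one at a time.
Check: d/d\theta[- \frac{3 p \theta + 36 \theta^{4} - 9 \theta^{3} - 16 \theta - 16 \cos{\left(\theta - 1 \right)}}{12}] = - \frac{p}{4} - 12 \theta^{3} + \frac{9 \theta^{2}}{4} - \frac{4 \sin{\left(\theta - 1 \right)}}{3} + \frac{4}{3} = f(\theta).

An antiderivative is F(\theta) = - \frac{3 p \theta + 36 \theta^{4} - 9 \theta^{3} - 16 \theta - 16 \cos{\left(\theta - 1 \right)}}{12}.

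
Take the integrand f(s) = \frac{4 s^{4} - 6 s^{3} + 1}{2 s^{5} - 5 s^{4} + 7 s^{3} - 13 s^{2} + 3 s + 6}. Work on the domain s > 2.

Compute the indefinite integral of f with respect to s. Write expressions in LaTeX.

The denominator factors as \left(s - 2\right) \left(s - 1\right) \left(2 s + 1\right) \left(s^{2} + 3\right); partial fractions split f into directly integrable pieces: \frac{491 s + 359}{364 \left(s^{2} + 3\right)} + \frac{32}{195 \left(2 s + 1\right)} + \frac{1}{12 \left(s - 1\right)} + \frac{17}{35 \left(s - 2\right)}.
Check: d/ds[\frac{5304 \log{\left(s - 2 \right)} + 910 \log{\left(s - 1 \right)} + 896 \log{\left(s + \frac{1}{2} \right)} + 7365 \log{\left(s^{2} + 3 \right)} + 3590 \sqrt{3} \operatorname{atan}{\left(\frac{\sqrt{3} s}{3} \right)}}{10920}] = \frac{4 s^{4} - 6 s^{3} + 1}{2 s^{5} - 5 s^{4} + 7 s^{3} - 13 s^{2} + 3 s + 6} = f(s).

F(s) = \frac{5304 \log{\left(s - 2 \right)} + 910 \log{\left(s - 1 \right)} + 896 \log{\left(s + \frac{1}{2} \right)} + 7365 \log{\left(s^{2} + 3 \right)} + 3590 \sqrt{3} \operatorname{atan}{\left(\frac{\sqrt{3} s}{3} \right)}}{10920} + C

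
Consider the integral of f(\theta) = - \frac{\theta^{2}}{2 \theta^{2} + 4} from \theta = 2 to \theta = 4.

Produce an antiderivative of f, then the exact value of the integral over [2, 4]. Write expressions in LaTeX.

Antiderivative: F(\theta) = - \frac{\theta}{2} + \frac{\sqrt{2} \operatorname{atan}{\left(\frac{\sqrt{2} \theta}{2} \right)}}{2}; value = -1 - \frac{\sqrt{2} \operatorname{atan}{\left(\sqrt{2} \right)}}{2} + \frac{\sqrt{2} \operatorname{atan}{\left(2 \sqrt{2} \right)}}{2}

Since d/d\theta undoes antidifferentiation here, F'(\theta) = f(\theta) is required of F(\theta).
F(\theta) = - \frac{\theta}{2} + \frac{\sqrt{2} \operatorname{atan}{\left(\frac{\sqrt{2} \theta}{2} \right)}}{2} is an antiderivative of f.
Check: d/d\theta[- \frac{\theta}{2} + \frac{\sqrt{2} \operatorname{atan}{\left(\frac{\sqrt{2} \theta}{2} \right)}}{2}] = - \frac{\theta^{2}}{2 \theta^{2} + 4} = f(\theta).
F(4) = -2 + \frac{\sqrt{2} \operatorname{atan}{\left(2 \sqrt{2} \right)}}{2}; F(2) = -1 + \frac{\sqrt{2} \operatorname{atan}{\left(\sqrt{2} \right)}}{2}.
Integral = F(4) - F(2) = -1 - \frac{\sqrt{2} \operatorname{atan}{\left(\sqrt{2} \right)}}{2} + \frac{\sqrt{2} \operatorname{atan}{\left(2 \sqrt{2} \right)}}{2}.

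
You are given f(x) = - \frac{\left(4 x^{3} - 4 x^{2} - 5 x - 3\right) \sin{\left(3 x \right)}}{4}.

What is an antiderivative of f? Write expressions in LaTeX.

Check any antiderivative F(x) by computing F'(x) and comparing it with f(x).
Check: d/dx[\frac{x^{3} \cos{\left(3 x \right)}}{3} - \frac{x^{2} \sin{\left(3 x \right)}}{3} - \frac{x^{2} \cos{\left(3 x \right)}}{3} + \frac{2 x \sin{\left(3 x \right)}}{9} - \frac{23 x \cos{\left(3 x \right)}}{36} + \frac{23 \sin{\left(3 x \right)}}{108} - \frac{19 \cos{\left(3 x \right)}}{108}] = - x^{3} \sin{\left(3 x \right)} + x^{2} \sin{\left(3 x \right)} + \frac{5 x \sin{\left(3 x \right)}}{4} + \frac{3 \sin{\left(3 x \right)}}{4}, which equals f(x).

An antiderivative is F(x) = \frac{x^{3} \cos{\left(3 x \right)}}{3} - \frac{x^{2} \sin{\left(3 x \right)}}{3} - \frac{x^{2} \cos{\left(3 x \right)}}{3} + \frac{2 x \sin{\left(3 x \right)}}{9} - \frac{23 x \cos{\left(3 x \right)}}{36} + \frac{23 \sin{\left(3 x \right)}}{108} - \frac{19 \cos{\left(3 x \right)}}{108}.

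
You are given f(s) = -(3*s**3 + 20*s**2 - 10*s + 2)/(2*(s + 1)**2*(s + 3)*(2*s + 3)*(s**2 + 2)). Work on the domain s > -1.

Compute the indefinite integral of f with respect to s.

Factor the denominator (2*(s + 1)**2*(s + 3)*(2*s + 3)*(s**2 + 2)) and decompose: f = -(347*s + 763)/(1683*(s**2 + 2)) - 830/(51*(2*s + 3)) + 131/(264*(s + 3)) + 565/(72*(s + 1)) - 29/(12*(s + 1)**2); each piece integrates to a log, atan, or power term.
Check: d/ds[(105655*s*log(s + 1) - 109560*s*log(s + 3/2) + 6681*s*log(s + 3) - 1388*s*log(s**2 + 2) - 3052*sqrt(2)*s*atan(sqrt(2)*s/2) + 105655*log(s + 1) - 109560*log(s + 3/2) + 6681*log(s + 3) - 1388*log(s**2 + 2) - 3052*sqrt(2)*atan(sqrt(2)*s/2) + 32538)/(13464*s + 13464)] = (-3*s**3 - 20*s**2 + 10*s - 2)/(4*s**6 + 26*s**5 + 66*s**4 + 106*s**3 + 134*s**2 + 108*s + 36), which equals f(s).

F(s) = (105655*s*log(s + 1) - 109560*s*log(s + 3/2) + 6681*s*log(s + 3) - 1388*s*log(s**2 + 2) - 3052*sqrt(2)*s*atan(sqrt(2)*s/2) + 105655*log(s + 1) - 109560*log(s + 3/2) + 6681*log(s + 3) - 1388*log(s**2 + 2) - 3052*sqrt(2)*atan(sqrt(2)*s/2) + 32538)/(13464*s + 13464) + C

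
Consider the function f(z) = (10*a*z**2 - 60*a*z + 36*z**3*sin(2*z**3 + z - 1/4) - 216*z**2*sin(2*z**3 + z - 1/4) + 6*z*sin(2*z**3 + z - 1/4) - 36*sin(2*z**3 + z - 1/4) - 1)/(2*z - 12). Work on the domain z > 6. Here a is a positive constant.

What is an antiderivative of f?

An antiderivative F(z) passes only if d/dz[F] lands on f(z) exactly.
Check: d/dz[(5*a*z**2 - log(z/2 - 3) - 6*cos(2*z**3 + z - 1/4))/2] = (10*a*z**2 - 60*a*z + 36*z**3*sin(2*z**3 + z - 1/4) - 216*z**2*sin(2*z**3 + z - 1/4) + 6*z*sin(2*z**3 + z - 1/4) - 36*sin(2*z**3 + z - 1/4) - 1)/(2*z - 12) = f(z).

An antiderivative is F(z) = (5*a*z**2 - log(z/2 - 3) - 6*cos(2*z**3 + z - 1/4))/2.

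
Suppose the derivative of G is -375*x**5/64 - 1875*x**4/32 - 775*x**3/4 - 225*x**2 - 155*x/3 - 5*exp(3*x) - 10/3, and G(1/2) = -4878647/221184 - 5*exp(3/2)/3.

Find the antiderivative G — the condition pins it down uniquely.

G(x) = -125*x**6/128 - 375*x**5/32 - 775*x**4/16 - 75*x**3 - 155*x**2/6 - 10*x/3 - 5*exp(3*x)/3 - 31/27

The integrand splits into summands that can be handled one at a time.
A general antiderivative is (-5*x**2/4 - 5*x - 2/3)**3/2 - 5*exp(3*x)/3 + C.
The condition gives C = -4878647/221184 - 5*exp(3/2)/3 - (-4657463/221184 - 5*exp(3/2)/3) = -1.
So G(x) = -125*x**6/128 - 375*x**5/32 - 775*x**4/16 - 75*x**3 - 155*x**2/6 - 10*x/3 - 5*exp(3*x)/3 - 31/27.
Check: d/dx[-125*x**6/128 - 375*x**5/32 - 775*x**4/16 - 75*x**3 - 155*x**2/6 - 10*x/3 - 5*exp(3*x)/3 - 31/27] = -375*x**5/64 - 1875*x**4/32 - 775*x**3/4 - 225*x**2 - 155*x/3 - 5*exp(3*x) - 10/3 = G'(x).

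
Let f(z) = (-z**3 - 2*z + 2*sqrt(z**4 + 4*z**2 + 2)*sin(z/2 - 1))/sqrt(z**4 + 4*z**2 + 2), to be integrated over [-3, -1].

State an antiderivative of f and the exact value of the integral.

Antiderivative: F(z) = -sqrt(z**4 + 4*z**2 + 2)/2 - 4*cos(z/2 - 1); value = 4*cos(5/2) - sqrt(7)/2 - 4*cos(3/2) + sqrt(119)/2

Recover f(z) by differentiating a candidate F(z); any mismatch rules it out.
F(z) = -sqrt(z**4 + 4*z**2 + 2)/2 - 4*cos(z/2 - 1) is an antiderivative of f.
Check: d/dz[-sqrt(z**4 + 4*z**2 + 2)/2 - 4*cos(z/2 - 1)] = (-z**3 - 2*z + 2*sqrt(z**4 + 4*z**2 + 2)*sin(z/2 - 1))/sqrt(z**4 + 4*z**2 + 2) = f(z).
F(-1) = -sqrt(7)/2 - 4*cos(3/2); F(-3) = -sqrt(119)/2 - 4*cos(5/2).
Integral = F(-1) - F(-3) = 4*cos(5/2) - sqrt(7)/2 - 4*cos(3/2) + sqrt(119)/2.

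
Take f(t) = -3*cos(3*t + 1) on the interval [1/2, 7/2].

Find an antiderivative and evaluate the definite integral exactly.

Since d/dt undoes antidifferentiation here, F'(t) = f(t) is required of F(t).
F(t) = -sin(3*t + 1) is an antiderivative of f.
Check: d/dt[-sin(3*t + 1)] = -3*cos(3*t + 1) = f(t).
F(7/2) = -sin(23/2); F(1/2) = -sin(5/2).
Integral = F(7/2) - F(1/2) = sin(5/2) - sin(23/2).

Antiderivative: F(t) = -sin(3*t + 1); value = sin(5/2) - sin(23/2)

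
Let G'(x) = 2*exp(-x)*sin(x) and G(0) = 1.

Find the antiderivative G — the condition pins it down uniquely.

G(x) = (2*exp(x) - sin(x) - cos(x))*exp(-x)

For G(x) to be correct, d/dx[G] must agree with the stated G'(x) identically.
A general antiderivative is -exp(-x)*sin(x) - exp(-x)*cos(x) + C.
The condition gives C = 1 - (-1) = 2.
So G(x) = (2*exp(x) - sin(x) - cos(x))*exp(-x).
Check: d/dx[(2*exp(x) - sin(x) - cos(x))*exp(-x)] = 2*exp(-x)*sin(x) = G'(x).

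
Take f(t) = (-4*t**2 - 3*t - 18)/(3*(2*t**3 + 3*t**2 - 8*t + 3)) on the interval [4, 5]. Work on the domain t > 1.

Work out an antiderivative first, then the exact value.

Factor the denominator (3*(t - 1)*(t + 3)*(2*t - 1)) and decompose: f = 82/(21*(2*t - 1)) - 15/(28*(t + 3)) - 25/(12*(t - 1)); each piece integrates to a log, atan, or power term.
F(t) = -25*log(t - 1)/12 + 41*log(t - 1/2)/21 - 15*log(t + 3)/28 is an antiderivative of f.
Check: d/dt[-25*log(t - 1)/12 + 41*log(t - 1/2)/21 - 15*log(t + 3)/28] = (-4*t**2 - 3*t - 18)/(6*t**3 + 9*t**2 - 24*t + 9), which equals f(t).
F(5) = -25*log(4)/12 - 15*log(8)/28 + 41*log(9/2)/21; F(4) = -25*log(3)/12 - 15*log(7)/28 + 41*log(7/2)/21.
Integral = F(5) - F(4) = -25*log(4)/12 - 41*log(7/2)/21 - 15*log(8)/28 + 15*log(7)/28 + 25*log(3)/12 + 41*log(9/2)/21.

Antiderivative: F(t) = -25*log(t - 1)/12 + 41*log(t - 1/2)/21 - 15*log(t + 3)/28; value = -25*log(4)/12 - 41*log(7/2)/21 - 15*log(8)/28 + 15*log(7)/28 + 25*log(3)/12 + 41*log(9/2)/21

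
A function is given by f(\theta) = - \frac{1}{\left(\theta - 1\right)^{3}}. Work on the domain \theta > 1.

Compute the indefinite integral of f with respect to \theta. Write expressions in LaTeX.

F(\theta) = \frac{1}{2 \theta^{2} - 4 \theta + 2} + C

Any candidate F(\theta) must reproduce f(\theta) exactly when differentiated.
Check: d/d\theta[\frac{1}{2 \theta^{2} - 4 \theta + 2}] = - \frac{1}{\theta^{3} - 3 \theta^{2} + 3 \theta - 1}, which equals f(\theta).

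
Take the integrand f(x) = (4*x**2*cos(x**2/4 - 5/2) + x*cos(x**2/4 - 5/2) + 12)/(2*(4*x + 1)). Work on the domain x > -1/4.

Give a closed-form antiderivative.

Check any antiderivative F(x) by computing F'(x) and comparing it with f(x).
Check: d/dx[3*log(4*x + 1)/2 + sin(x**2/4 - 5/2)] = (4*x**2*cos(x**2/4 - 5/2) + x*cos(x**2/4 - 5/2) + 12)/(8*x + 2), which equals f(x).

An antiderivative is F(x) = 3*log(4*x + 1)/2 + sin(x**2/4 - 5/2).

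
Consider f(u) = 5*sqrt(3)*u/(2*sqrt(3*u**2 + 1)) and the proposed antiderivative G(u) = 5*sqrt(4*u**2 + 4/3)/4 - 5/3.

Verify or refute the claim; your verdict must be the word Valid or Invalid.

Valid: G'(u) = f(u).

d/du[G] = 5*sqrt(3)*u/(2*sqrt(3*u**2 + 1))
This equals f(u) exactly, so the claim holds.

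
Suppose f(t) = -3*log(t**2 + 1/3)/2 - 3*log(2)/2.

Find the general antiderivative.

A candidate is checked by its d/dt: the result must match f(t).
Check: d/dt[-3*t*log(t**2 + 1/3)/2 - 3*t*log(2)/2 + 3*t - sqrt(3)*atan(sqrt(3)*t)] = -3*log(t**2 + 1/3)/2 - 3*log(2)/2 = f(t).

F(t) = -3*t*log(t**2 + 1/3)/2 - 3*t*log(2)/2 + 3*t - sqrt(3)*atan(sqrt(3)*t) + C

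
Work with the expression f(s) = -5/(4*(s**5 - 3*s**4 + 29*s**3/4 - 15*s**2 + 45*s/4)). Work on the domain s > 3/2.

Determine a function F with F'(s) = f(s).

An antiderivative is F(s) = (-1682*(2*s - 3)*log(s) + 1880*(2*s - 3)*log(s - 3/2) - 99*(2*s - 3)*log(s**2 + 5) - 216*sqrt(5)*(2*s - 3)*atan(sqrt(5)*s/5) + 3480)/(15138*(2*s - 3)).

The denominator factors as s*(2*s - 3)**2*(s**2 + 5); partial fractions split f into directly integrable pieces: -(11*s + 60)/(841*(s**2 + 5)) + 1880/(7569*(2*s - 3)) - 40/(87*(2*s - 3)**2) - 1/(9*s).
Check: d/ds[(-1682*(2*s - 3)*log(s) + 1880*(2*s - 3)*log(s - 3/2) - 99*(2*s - 3)*log(s**2 + 5) - 216*sqrt(5)*(2*s - 3)*atan(sqrt(5)*s/5) + 3480)/(15138*(2*s - 3))] = -5/(4*s**5 - 12*s**4 + 29*s**3 - 60*s**2 + 45*s), which equals f(s).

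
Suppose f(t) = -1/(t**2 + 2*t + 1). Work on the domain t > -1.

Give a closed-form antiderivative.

An antiderivative is F(t) = 1/(t + 1).

Check any antiderivative F(t) by computing F'(t) and comparing it with f(t).
Check: d/dt[1/(t + 1)] = -1/(t**2 + 2*t + 1) = f(t).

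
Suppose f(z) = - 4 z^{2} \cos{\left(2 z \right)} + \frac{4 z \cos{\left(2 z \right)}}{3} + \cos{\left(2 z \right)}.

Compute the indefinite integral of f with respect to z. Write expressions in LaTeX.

F(z) = - \frac{12 z^{2} \sin{\left(2 z \right)} - 4 z \sin{\left(2 z \right)} + 12 z \cos{\left(2 z \right)} - 9 \sin{\left(2 z \right)} - 2 \cos{\left(2 z \right)}}{6} + C

The integrand splits into summands that can be handled one at a time.
Check: d/dz[- \frac{12 z^{2} \sin{\left(2 z \right)} - 4 z \sin{\left(2 z \right)} + 12 z \cos{\left(2 z \right)} - 9 \sin{\left(2 z \right)} - 2 \cos{\left(2 z \right)}}{6}] = - 4 z^{2} \cos{\left(2 z \right)} + \frac{4 z \cos{\left(2 z \right)}}{3} + \cos{\left(2 z \right)} = f(z).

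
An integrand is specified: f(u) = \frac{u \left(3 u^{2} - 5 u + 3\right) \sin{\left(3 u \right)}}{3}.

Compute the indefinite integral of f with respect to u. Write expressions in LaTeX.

F(u) = - \frac{u^{3} \cos{\left(3 u \right)}}{3} + \frac{u^{2} \sin{\left(3 u \right)}}{3} + \frac{5 u^{2} \cos{\left(3 u \right)}}{9} - \frac{10 u \sin{\left(3 u \right)}}{27} - \frac{u \cos{\left(3 u \right)}}{9} + \frac{\sin{\left(3 u \right)}}{27} - \frac{10 \cos{\left(3 u \right)}}{81} + C

Recover f(u) by differentiating a candidate F(u); any mismatch rules it out.
Check: d/du[- \frac{u^{3} \cos{\left(3 u \right)}}{3} + \frac{u^{2} \sin{\left(3 u \right)}}{3} + \frac{5 u^{2} \cos{\left(3 u \right)}}{9} - \frac{10 u \sin{\left(3 u \right)}}{27} - \frac{u \cos{\left(3 u \right)}}{9} + \frac{\sin{\left(3 u \right)}}{27} - \frac{10 \cos{\left(3 u \right)}}{81}] = u^{3} \sin{\left(3 u \right)} - \frac{5 u^{2} \sin{\left(3 u \right)}}{3} + u \sin{\left(3 u \right)}, which equals f(u).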